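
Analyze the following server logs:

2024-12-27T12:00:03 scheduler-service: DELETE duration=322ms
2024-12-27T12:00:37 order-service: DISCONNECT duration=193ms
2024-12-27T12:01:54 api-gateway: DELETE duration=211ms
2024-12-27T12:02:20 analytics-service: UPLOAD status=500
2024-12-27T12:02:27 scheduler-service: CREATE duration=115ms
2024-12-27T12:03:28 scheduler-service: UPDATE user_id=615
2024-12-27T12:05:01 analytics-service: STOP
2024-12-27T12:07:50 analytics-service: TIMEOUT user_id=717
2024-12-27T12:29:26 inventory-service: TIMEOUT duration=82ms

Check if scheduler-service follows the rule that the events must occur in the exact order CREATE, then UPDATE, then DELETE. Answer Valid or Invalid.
Invalid

To validate ordering:

1. Required order: CREATE → UPDATE → DELETE
2. Rule: the events must occur in the exact order CREATE, then UPDATE, then DELETE
3. Check actual order of events for scheduler-service
4. Result: Invalid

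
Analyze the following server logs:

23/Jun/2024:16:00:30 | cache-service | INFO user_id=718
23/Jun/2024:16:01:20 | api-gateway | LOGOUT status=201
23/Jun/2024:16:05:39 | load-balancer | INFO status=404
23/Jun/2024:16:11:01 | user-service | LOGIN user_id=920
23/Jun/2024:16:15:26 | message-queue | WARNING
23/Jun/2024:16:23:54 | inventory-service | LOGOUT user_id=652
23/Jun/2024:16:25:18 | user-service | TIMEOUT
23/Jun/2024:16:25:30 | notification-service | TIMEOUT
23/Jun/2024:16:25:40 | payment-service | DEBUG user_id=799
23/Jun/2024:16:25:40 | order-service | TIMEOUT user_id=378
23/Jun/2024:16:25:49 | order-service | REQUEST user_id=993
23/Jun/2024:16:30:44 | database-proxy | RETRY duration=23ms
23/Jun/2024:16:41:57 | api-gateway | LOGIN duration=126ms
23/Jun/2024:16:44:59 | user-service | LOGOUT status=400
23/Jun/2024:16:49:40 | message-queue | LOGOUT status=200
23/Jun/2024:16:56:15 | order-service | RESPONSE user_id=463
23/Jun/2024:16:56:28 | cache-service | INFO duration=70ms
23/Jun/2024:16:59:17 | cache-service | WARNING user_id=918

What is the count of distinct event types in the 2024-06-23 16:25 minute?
3

To count unique event types:

1. Filter events in the minute starting at 2024-06-23 16:25
2. Extract event types from matching entries
3. Count unique types: 3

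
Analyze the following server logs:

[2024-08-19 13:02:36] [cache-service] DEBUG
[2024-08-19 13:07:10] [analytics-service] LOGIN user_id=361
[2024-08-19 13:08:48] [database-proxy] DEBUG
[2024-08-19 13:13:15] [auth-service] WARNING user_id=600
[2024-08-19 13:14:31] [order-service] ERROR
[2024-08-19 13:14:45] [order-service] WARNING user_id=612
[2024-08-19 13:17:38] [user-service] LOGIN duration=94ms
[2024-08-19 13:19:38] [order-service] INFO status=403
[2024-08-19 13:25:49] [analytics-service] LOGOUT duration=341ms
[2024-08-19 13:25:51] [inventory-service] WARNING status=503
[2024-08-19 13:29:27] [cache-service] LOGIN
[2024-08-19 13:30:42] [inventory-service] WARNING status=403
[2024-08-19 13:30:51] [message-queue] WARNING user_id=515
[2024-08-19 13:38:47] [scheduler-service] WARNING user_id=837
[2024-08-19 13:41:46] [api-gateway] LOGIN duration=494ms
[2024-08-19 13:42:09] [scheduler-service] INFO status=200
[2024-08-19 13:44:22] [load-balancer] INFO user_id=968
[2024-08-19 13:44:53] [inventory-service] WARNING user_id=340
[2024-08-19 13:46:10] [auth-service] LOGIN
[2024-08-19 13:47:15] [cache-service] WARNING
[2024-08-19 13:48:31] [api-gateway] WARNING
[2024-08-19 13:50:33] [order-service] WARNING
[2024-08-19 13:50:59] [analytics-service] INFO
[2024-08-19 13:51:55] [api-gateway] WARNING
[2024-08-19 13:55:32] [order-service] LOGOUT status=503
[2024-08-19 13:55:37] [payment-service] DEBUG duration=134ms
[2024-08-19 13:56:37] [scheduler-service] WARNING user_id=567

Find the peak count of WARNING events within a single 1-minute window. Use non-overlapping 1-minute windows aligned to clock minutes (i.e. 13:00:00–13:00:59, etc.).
2

To find the burst window:

1. Divide the log period into non-overlapping 1-minute windows starting at 13:00
2. Count WARNING events in each window
3. Find the window with maximum count
4. Maximum events in a window: 2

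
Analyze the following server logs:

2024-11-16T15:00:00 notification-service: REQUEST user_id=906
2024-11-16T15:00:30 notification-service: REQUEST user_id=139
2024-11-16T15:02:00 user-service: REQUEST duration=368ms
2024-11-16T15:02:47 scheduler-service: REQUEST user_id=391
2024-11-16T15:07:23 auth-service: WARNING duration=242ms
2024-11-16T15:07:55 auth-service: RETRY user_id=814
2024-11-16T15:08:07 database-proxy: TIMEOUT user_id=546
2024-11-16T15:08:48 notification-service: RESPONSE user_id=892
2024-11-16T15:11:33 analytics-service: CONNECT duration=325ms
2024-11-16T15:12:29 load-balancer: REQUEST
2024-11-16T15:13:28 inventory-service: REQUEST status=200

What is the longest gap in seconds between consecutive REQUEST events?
582

To find the longest gap:

1. Extract all REQUEST events in chronological order
2. Calculate time differences between consecutive events
3. Find the maximum difference
4. Longest gap: 582 seconds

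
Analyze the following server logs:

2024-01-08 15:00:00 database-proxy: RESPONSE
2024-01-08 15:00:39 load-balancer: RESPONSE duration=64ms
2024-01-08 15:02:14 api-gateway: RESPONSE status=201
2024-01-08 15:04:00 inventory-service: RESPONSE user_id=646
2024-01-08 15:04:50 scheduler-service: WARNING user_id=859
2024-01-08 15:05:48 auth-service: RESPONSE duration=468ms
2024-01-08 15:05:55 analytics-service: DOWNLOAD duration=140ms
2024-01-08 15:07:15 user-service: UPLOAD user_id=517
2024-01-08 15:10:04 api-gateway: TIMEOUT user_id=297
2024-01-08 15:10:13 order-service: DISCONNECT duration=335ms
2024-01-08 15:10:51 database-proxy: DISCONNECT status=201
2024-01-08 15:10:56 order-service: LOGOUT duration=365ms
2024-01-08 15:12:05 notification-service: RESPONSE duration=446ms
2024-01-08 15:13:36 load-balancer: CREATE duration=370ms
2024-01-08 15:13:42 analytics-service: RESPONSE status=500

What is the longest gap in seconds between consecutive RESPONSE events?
377

To find the longest gap:

1. Extract all RESPONSE events in chronological order
2. Calculate time differences between consecutive events
3. Find the maximum difference
4. Longest gap: 377 seconds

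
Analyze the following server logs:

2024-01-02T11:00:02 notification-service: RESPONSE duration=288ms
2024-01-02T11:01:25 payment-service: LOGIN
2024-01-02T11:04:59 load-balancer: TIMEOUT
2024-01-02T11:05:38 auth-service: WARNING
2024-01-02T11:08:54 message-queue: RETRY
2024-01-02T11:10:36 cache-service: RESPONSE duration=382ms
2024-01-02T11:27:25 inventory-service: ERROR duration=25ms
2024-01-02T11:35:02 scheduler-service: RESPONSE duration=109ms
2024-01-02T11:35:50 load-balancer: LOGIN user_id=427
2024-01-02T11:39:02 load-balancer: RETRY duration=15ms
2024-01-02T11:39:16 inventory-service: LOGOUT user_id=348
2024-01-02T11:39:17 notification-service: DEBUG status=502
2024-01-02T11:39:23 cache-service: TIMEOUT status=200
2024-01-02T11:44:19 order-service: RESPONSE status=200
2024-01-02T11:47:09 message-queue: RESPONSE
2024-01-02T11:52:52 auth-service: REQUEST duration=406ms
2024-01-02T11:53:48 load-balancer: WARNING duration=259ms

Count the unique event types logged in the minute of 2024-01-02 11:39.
4

To count unique event types:

1. Filter events in the minute starting at 2024-01-02 11:39
2. Extract event types from matching entries
3. Count unique types: 4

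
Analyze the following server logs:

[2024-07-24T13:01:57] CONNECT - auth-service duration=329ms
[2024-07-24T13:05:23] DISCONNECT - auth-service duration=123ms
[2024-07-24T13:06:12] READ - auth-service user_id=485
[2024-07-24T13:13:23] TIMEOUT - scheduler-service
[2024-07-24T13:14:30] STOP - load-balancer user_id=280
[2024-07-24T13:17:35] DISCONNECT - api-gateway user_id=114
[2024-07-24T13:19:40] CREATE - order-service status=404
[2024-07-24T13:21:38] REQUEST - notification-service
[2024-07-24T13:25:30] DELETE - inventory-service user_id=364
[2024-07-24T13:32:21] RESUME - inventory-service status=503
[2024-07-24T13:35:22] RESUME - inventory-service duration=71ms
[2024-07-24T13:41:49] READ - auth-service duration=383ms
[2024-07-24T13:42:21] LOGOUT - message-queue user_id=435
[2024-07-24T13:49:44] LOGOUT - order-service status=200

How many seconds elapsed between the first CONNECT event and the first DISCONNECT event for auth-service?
206

To find the time between events:

1. Locate the first CONNECT event for auth-service: 2024-07-24T13:01:57
2. Locate the first DISCONNECT event for auth-service: 2024-07-24T13:05:23
3. Calculate the difference: 2024-07-24T13:05:23 - 2024-07-24T13:01:57 = 206 seconds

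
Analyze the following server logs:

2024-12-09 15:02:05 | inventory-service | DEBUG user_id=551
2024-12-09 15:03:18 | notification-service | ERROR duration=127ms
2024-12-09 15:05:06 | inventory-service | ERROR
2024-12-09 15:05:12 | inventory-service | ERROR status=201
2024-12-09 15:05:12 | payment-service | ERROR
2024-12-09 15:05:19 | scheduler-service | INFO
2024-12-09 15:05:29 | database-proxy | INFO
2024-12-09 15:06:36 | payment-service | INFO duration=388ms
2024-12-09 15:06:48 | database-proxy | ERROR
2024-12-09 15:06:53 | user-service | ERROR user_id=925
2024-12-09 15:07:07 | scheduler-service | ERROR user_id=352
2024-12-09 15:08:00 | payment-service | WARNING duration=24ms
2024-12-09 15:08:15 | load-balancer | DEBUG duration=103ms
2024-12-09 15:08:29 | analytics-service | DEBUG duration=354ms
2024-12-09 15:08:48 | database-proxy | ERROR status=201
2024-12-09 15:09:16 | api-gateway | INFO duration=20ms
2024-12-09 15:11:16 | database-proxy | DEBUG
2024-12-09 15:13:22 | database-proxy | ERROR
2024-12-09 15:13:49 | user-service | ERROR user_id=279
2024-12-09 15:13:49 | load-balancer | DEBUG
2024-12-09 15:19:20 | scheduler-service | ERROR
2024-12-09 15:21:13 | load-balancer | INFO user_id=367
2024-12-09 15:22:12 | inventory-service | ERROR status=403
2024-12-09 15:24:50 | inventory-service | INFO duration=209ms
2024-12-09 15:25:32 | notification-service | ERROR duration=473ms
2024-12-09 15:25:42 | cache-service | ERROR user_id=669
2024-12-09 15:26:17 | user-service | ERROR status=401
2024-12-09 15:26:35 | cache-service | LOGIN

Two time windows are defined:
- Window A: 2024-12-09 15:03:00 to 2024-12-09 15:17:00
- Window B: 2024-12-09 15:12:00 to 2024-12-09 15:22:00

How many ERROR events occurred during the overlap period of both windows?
2

To find overlap events:

1. Window A: 2024-12-09 15:03:00 to 2024-12-09 15:17:00
2. Window B: 2024-12-09 15:12:00 to 2024-12-09 15:22:00
3. Overlap period: 2024-12-09 15:12:00 to 2024-12-09 15:17:00
4. Count ERROR events in overlap: 2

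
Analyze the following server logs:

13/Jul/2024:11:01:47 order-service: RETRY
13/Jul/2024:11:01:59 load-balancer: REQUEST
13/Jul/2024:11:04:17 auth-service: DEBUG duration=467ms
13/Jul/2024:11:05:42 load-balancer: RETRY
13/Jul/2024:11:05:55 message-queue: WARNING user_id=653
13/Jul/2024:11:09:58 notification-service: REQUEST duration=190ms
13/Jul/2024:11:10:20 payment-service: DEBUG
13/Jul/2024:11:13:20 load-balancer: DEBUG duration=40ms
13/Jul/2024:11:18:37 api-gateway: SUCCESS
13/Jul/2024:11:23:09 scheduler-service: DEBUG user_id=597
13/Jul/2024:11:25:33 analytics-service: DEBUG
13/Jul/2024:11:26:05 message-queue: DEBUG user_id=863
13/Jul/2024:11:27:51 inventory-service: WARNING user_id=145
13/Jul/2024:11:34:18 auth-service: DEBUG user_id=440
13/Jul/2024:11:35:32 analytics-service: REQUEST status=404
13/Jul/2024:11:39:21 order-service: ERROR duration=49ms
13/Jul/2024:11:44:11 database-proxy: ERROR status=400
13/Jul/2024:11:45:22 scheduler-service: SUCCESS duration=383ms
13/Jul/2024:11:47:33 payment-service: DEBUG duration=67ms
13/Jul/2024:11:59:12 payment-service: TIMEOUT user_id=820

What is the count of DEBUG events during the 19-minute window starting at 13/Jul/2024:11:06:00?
3

To count events in the time window:

1. Window boundaries: 13/Jul/2024:11:06:00 to 13/Jul/2024:11:25:00
2. Filter for DEBUG events within this window
3. Count matching events: 3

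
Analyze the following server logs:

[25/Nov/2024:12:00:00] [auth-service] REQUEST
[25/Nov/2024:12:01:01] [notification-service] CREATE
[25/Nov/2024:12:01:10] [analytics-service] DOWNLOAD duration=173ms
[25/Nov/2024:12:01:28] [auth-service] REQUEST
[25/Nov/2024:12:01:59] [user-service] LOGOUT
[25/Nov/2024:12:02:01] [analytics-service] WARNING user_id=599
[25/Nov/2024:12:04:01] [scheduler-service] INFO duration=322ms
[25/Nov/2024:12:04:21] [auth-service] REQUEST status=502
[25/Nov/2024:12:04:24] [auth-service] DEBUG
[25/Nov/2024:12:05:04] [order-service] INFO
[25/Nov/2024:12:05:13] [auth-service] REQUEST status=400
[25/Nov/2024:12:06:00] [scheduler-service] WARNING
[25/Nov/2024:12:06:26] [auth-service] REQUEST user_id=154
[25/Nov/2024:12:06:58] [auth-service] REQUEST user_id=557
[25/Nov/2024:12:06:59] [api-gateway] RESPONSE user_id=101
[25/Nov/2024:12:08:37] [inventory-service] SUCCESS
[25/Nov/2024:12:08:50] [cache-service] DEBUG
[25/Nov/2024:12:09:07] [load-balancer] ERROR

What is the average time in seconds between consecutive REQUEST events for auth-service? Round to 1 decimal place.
83.6

To calculate average interval:

1. Find all REQUEST events for auth-service in order
2. Calculate time gaps between consecutive events
3. Compute mean of gaps: 418 / 5 = 83.6 seconds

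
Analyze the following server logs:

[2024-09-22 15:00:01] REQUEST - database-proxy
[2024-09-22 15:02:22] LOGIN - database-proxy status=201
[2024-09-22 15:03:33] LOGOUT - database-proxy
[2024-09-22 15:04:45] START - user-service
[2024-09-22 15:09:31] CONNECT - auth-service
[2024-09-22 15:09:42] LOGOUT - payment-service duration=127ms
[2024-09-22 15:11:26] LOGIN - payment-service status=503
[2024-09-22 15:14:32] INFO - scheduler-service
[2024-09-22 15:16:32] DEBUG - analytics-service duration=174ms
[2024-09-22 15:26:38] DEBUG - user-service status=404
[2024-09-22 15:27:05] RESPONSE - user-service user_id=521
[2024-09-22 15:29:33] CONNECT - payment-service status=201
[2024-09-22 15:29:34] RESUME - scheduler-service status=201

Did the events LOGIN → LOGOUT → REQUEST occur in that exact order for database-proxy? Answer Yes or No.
No

To verify sequence order:

1. Find all events in sequence LOGIN → LOGOUT → REQUEST for database-proxy
2. Extract their timestamps
3. Check if timestamps are in ascending order
4. Result: No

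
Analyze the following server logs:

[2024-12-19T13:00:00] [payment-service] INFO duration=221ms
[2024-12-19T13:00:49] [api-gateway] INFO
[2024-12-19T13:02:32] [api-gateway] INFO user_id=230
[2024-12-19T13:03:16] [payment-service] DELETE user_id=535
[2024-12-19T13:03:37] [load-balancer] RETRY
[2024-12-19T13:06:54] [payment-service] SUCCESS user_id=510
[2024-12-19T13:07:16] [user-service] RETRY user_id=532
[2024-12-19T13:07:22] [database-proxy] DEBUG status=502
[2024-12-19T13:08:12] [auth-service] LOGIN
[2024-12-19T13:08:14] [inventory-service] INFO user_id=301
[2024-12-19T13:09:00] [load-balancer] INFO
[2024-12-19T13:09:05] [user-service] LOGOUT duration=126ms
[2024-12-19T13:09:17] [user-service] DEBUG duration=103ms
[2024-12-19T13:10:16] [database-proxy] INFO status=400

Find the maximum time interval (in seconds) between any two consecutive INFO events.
342

To find the longest gap:

1. Extract all INFO events in chronological order
2. Calculate time differences between consecutive events
3. Find the maximum difference
4. Longest gap: 342 seconds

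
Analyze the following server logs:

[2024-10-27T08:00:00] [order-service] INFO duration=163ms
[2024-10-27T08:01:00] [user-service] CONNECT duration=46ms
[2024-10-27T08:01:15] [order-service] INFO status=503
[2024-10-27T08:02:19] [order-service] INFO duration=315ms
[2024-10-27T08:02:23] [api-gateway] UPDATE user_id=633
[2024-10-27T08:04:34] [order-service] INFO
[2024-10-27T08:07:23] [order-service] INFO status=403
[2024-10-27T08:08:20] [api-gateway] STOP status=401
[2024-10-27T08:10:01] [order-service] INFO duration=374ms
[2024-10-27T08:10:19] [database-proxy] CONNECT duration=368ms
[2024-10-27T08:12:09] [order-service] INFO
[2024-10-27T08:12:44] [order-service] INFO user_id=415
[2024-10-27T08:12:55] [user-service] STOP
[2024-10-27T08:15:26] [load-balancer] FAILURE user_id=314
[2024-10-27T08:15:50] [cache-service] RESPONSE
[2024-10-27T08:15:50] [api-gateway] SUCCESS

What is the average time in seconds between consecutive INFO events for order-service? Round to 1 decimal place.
109.1

To calculate average interval:

1. Find all INFO events for order-service in order
2. Calculate time gaps between consecutive events
3. Compute mean of gaps: 764 / 7 = 109.1 seconds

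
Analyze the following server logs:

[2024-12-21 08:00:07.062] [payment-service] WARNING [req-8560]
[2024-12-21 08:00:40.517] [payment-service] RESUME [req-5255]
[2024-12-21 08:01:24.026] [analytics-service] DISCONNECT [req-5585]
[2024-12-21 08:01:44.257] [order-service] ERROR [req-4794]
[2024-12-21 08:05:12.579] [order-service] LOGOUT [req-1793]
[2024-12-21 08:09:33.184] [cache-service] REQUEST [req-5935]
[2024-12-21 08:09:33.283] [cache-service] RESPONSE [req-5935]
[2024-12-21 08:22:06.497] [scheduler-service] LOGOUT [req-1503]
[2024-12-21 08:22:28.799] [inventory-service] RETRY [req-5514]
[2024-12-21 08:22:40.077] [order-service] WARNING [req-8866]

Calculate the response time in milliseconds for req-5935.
99

To calculate latency:

1. Find REQUEST with id req-5935: 2024-12-21 08:09:33.184
2. Find RESPONSE with id req-5935: 2024-12-21 08:09:33.283
3. Latency: 2024-12-21 08:09:33.283 - 2024-12-21 08:09:33.184 = 99ms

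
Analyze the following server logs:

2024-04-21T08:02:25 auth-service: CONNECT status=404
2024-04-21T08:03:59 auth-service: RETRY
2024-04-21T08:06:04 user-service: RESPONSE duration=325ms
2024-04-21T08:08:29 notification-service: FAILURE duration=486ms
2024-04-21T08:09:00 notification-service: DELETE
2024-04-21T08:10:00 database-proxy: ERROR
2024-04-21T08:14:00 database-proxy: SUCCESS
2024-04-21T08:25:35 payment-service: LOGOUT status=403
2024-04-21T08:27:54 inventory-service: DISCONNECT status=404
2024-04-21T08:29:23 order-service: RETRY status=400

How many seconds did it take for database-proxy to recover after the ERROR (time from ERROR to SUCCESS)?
240

To calculate recovery time:

1. Find ERROR event for database-proxy: 2024-04-21T08:10:00
2. Find next SUCCESS event for database-proxy: 2024-04-21T08:14:00
3. Recovery time: 2024-04-21T08:14:00 - 2024-04-21T08:10:00 = 240 seconds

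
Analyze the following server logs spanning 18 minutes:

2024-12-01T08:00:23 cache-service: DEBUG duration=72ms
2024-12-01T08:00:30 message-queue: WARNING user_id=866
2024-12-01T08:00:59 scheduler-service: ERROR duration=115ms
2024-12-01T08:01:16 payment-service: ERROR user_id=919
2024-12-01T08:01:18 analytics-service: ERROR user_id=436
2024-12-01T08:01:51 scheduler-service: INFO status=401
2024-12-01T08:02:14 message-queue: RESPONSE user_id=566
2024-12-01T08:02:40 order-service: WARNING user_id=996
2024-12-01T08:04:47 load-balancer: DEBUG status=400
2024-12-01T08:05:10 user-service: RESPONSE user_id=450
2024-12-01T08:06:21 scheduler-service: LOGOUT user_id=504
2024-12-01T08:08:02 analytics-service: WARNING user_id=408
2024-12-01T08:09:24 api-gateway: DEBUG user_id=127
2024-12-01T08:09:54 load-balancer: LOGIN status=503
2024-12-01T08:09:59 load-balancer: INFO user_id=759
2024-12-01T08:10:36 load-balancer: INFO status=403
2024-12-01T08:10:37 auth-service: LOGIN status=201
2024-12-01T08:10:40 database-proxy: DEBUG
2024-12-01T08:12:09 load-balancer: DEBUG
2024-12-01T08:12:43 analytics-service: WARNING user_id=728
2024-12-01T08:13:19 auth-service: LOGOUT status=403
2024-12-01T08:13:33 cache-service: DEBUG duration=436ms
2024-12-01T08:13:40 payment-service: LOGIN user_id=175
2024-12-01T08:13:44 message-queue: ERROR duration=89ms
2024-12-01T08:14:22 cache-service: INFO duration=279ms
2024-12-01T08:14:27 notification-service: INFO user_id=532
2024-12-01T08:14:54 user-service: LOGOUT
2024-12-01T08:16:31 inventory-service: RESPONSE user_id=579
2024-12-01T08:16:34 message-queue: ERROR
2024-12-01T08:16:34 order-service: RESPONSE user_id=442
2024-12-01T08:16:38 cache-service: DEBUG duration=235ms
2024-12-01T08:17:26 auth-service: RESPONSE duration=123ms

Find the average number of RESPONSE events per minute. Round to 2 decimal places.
0.28

To calculate the rate:

1. Count total RESPONSE events: 5
2. Total time period: 18 minutes
3. Rate = 5 / 18 = 0.28 events per minute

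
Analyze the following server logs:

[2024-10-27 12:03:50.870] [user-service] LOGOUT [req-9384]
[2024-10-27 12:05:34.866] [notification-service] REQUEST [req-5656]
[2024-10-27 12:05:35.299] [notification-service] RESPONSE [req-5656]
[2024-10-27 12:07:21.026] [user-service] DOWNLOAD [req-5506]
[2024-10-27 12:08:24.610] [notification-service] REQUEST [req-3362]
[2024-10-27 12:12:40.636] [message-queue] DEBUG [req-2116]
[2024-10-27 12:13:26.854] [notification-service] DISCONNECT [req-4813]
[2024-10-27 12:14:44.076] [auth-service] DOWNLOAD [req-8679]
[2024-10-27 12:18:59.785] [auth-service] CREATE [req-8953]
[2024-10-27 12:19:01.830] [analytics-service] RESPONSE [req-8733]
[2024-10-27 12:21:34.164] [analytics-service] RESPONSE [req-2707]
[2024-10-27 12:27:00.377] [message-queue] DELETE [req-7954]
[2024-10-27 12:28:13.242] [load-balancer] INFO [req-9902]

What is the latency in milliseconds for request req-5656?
433

To calculate latency:

1. Find REQUEST with id req-5656: 2024-10-27 12:05:34.866
2. Find RESPONSE with id req-5656: 2024-10-27 12:05:35.299
3. Latency: 2024-10-27 12:05:35.299 - 2024-10-27 12:05:34.866 = 433ms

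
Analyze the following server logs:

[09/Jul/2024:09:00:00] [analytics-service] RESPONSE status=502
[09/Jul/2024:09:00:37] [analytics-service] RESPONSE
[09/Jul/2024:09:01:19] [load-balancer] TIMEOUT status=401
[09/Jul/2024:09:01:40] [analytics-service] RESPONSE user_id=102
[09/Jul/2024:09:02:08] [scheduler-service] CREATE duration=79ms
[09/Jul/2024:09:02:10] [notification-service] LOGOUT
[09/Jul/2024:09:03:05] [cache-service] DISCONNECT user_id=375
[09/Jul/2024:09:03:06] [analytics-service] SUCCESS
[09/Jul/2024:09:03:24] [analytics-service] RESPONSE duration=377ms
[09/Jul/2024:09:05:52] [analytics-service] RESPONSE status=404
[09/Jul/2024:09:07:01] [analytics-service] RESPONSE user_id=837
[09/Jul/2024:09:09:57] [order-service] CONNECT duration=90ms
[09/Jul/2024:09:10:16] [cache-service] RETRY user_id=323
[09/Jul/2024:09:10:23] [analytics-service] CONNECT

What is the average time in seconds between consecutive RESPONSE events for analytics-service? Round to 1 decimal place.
84.2

To calculate average interval:

1. Find all RESPONSE events for analytics-service in order
2. Calculate time gaps between consecutive events
3. Compute mean of gaps: 421 / 5 = 84.2 seconds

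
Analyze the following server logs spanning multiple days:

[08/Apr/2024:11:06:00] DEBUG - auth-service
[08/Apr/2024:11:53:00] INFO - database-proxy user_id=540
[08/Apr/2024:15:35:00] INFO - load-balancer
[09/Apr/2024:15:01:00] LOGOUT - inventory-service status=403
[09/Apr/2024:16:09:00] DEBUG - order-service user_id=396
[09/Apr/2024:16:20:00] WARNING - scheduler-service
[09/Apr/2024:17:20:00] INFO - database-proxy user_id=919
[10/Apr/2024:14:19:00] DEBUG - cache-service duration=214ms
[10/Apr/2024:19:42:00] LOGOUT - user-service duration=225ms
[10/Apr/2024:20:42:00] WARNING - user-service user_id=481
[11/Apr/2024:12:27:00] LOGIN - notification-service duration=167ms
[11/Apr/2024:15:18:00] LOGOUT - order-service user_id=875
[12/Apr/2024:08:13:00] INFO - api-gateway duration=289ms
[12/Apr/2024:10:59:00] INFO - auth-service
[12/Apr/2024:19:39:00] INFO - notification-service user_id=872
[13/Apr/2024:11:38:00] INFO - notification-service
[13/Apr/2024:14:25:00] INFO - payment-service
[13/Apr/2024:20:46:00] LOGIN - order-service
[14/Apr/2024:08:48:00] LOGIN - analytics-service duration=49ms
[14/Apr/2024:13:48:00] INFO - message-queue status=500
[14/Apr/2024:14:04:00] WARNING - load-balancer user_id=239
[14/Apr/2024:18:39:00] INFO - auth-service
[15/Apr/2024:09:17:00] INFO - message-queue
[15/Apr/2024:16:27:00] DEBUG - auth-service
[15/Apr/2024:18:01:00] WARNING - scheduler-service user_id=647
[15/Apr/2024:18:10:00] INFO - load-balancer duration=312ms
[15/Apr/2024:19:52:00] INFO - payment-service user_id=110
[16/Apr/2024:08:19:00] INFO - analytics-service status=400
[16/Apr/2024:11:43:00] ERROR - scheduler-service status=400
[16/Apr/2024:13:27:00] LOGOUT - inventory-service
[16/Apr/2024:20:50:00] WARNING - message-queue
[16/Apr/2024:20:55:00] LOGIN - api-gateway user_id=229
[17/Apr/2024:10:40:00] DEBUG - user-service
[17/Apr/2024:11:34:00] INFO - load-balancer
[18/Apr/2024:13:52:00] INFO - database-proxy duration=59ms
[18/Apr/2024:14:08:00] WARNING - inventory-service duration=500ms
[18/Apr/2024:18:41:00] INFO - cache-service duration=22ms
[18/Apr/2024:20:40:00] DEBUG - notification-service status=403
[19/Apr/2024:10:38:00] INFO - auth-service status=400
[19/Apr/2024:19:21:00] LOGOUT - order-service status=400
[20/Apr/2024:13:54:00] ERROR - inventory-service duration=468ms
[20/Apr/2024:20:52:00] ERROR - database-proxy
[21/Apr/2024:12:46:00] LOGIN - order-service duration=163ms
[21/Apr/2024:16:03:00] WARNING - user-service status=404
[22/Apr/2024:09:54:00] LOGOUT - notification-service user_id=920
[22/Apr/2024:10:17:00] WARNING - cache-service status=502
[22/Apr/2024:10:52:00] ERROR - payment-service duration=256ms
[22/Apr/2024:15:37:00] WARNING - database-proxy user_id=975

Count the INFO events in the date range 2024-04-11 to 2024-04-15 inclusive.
10

To filter by date range:

1. Date range: 2024-04-11 through 2024-04-15, both dates inclusive
2. Filter for INFO events whose date falls in this range
3. Count matching events: 10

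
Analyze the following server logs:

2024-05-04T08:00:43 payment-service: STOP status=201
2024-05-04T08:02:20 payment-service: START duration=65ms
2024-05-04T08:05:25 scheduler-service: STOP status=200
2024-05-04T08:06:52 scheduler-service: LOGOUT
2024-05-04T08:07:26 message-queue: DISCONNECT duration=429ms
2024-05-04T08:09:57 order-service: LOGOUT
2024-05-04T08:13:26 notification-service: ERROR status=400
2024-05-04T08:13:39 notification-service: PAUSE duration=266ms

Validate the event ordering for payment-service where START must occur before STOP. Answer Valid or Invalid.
Invalid

To validate ordering:

1. Required order: START → STOP
2. Rule: START must occur before STOP
3. Check actual order of events for payment-service
4. Result: Invalid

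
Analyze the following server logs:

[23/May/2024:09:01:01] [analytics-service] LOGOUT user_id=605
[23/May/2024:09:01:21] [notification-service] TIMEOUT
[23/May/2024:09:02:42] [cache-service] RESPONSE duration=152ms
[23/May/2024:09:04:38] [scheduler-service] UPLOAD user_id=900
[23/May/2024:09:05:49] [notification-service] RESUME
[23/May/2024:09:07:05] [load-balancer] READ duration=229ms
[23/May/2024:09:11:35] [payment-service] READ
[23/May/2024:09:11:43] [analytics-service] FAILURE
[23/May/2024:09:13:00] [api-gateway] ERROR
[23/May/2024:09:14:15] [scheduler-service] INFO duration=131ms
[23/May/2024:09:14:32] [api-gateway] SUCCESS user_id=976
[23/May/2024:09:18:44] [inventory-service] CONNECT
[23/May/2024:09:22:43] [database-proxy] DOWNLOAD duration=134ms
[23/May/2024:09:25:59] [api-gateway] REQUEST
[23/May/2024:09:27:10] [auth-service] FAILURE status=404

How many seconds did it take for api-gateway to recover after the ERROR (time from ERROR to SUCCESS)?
92

To calculate recovery time:

1. Find ERROR event for api-gateway: 23/May/2024:09:13:00
2. Find next SUCCESS event for api-gateway: 23/May/2024:09:14:32
3. Recovery time: 23/May/2024:09:14:32 - 23/May/2024:09:13:00 = 92 seconds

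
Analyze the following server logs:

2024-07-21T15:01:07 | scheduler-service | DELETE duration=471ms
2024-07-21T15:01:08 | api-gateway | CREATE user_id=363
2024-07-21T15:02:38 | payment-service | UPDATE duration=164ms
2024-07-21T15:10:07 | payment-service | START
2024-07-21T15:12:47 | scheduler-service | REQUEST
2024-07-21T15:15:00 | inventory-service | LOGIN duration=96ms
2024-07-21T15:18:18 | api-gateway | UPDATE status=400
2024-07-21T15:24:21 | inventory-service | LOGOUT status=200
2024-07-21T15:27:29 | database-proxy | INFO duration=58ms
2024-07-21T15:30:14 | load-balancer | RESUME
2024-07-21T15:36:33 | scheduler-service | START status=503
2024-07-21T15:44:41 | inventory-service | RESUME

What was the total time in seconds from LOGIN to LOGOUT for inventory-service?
561

To calculate state duration:

1. Find LOGIN event for inventory-service: 2024-07-21T15:15:00
2. Find LOGOUT event for inventory-service: 2024-07-21T15:24:21
3. Calculate duration: 2024-07-21T15:24:21 - 2024-07-21T15:15:00 = 561 seconds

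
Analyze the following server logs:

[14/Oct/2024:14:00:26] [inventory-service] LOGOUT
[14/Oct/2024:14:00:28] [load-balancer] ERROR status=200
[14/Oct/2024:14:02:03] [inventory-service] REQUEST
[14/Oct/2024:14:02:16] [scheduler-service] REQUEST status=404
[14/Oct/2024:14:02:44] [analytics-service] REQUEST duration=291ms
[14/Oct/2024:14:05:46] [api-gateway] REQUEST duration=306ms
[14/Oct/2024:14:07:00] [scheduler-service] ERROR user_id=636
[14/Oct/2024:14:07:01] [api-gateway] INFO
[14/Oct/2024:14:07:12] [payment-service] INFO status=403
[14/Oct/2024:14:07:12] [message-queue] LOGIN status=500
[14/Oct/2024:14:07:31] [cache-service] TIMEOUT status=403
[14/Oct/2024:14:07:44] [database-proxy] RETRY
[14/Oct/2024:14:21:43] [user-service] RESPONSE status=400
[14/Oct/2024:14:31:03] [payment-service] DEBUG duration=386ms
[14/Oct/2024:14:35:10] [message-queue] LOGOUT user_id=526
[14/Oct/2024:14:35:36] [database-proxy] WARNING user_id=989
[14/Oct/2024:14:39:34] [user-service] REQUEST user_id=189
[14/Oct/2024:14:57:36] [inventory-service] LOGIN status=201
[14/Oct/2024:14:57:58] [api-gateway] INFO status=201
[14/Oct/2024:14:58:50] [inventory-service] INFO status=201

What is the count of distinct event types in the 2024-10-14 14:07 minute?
5

To count unique event types:

1. Filter events in the minute starting at 2024-10-14 14:07
2. Extract event types from matching entries
3. Count unique types: 5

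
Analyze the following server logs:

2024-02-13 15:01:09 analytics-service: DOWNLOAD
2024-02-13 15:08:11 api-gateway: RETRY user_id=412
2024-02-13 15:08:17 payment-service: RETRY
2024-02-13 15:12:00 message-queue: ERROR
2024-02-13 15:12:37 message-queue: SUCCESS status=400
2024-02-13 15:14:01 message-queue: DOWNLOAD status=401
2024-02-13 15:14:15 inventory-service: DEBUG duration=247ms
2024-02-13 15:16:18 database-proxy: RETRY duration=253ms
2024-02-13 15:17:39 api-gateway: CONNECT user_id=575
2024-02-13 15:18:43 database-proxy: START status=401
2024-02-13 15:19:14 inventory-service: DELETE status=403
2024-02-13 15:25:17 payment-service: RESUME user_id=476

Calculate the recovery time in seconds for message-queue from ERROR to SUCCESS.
37

To calculate recovery time:

1. Find ERROR event for message-queue: 2024-02-13 15:12:00
2. Find next SUCCESS event for message-queue: 2024-02-13 15:12:37
3. Recovery time: 2024-02-13 15:12:37 - 2024-02-13 15:12:00 = 37 seconds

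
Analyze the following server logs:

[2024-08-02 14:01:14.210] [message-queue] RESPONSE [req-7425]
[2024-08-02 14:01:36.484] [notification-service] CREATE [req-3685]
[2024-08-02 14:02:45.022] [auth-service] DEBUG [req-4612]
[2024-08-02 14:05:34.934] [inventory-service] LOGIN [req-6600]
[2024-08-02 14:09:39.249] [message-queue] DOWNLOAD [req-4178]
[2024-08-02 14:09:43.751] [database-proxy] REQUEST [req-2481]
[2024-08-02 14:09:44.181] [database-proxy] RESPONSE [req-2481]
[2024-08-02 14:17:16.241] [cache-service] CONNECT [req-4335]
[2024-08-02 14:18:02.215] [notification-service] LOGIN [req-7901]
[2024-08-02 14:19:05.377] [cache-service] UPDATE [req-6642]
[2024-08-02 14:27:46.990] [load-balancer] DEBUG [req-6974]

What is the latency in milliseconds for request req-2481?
430

To calculate latency:

1. Find REQUEST with id req-2481: 2024-08-02 14:09:43.751
2. Find RESPONSE with id req-2481: 2024-08-02 14:09:44.181
3. Latency: 2024-08-02 14:09:44.181 - 2024-08-02 14:09:43.751 = 430ms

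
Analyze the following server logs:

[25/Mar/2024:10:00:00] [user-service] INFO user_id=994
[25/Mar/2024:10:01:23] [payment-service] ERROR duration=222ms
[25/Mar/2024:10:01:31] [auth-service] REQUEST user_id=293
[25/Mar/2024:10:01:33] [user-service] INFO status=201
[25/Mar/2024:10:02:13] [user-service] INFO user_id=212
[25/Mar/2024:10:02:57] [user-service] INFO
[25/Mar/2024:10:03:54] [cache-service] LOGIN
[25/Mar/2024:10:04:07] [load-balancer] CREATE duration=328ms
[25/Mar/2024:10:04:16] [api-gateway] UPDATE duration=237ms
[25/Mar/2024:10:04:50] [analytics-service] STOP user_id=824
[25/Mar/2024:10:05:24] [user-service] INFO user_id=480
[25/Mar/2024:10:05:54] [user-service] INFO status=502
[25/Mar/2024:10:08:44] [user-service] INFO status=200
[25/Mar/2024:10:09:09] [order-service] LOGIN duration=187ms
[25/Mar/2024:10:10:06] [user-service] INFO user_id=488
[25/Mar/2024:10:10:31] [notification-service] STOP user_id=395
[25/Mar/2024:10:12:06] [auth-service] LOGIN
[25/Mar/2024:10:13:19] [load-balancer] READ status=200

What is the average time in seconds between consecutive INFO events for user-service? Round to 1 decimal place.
86.6

To calculate average interval:

1. Find all INFO events for user-service in order
2. Calculate time gaps between consecutive events
3. Compute mean of gaps: 606 / 7 = 86.6 seconds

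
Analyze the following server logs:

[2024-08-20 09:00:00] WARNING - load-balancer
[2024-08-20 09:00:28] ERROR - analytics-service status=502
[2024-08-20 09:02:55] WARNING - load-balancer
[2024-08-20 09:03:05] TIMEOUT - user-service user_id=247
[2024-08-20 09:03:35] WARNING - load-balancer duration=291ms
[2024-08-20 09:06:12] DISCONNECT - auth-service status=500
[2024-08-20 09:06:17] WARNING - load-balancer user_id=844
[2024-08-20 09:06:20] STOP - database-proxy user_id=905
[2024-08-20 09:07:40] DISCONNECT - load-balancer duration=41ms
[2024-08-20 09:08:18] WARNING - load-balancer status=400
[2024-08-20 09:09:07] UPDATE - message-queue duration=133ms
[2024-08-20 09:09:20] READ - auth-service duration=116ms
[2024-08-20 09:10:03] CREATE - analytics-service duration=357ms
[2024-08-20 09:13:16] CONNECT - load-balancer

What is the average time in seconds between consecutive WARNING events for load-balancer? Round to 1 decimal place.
124.5

To calculate average interval:

1. Find all WARNING events for load-balancer in order
2. Calculate time gaps between consecutive events
3. Compute mean of gaps: 498 / 4 = 124.5 seconds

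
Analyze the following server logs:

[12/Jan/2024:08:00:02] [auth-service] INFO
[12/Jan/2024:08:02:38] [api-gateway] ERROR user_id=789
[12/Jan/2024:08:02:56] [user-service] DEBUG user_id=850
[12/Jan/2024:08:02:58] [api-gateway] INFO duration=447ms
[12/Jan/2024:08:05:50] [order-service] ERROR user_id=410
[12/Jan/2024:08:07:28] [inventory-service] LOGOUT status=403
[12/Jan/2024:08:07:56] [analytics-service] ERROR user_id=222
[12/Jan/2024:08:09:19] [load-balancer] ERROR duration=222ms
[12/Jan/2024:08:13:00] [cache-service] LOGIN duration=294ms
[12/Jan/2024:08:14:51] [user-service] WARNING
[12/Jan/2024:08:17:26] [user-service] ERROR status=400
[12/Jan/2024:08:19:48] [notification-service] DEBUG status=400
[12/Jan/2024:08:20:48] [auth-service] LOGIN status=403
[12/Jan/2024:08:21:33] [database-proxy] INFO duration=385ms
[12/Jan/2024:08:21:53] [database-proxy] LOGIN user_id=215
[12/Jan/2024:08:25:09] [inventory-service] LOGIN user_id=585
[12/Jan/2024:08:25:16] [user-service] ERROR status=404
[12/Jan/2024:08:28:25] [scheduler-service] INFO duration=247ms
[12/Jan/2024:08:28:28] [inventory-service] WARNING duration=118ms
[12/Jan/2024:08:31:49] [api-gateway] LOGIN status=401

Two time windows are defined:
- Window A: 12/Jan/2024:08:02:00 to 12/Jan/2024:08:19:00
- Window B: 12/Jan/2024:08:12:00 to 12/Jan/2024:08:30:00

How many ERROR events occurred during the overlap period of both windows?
1

To find overlap events:

1. Window A: 12/Jan/2024:08:02:00 to 12/Jan/2024:08:19:00
2. Window B: 12/Jan/2024:08:12:00 to 12/Jan/2024:08:30:00
3. Overlap period: 12/Jan/2024:08:12:00 to 12/Jan/2024:08:19:00
4. Count ERROR events in overlap: 1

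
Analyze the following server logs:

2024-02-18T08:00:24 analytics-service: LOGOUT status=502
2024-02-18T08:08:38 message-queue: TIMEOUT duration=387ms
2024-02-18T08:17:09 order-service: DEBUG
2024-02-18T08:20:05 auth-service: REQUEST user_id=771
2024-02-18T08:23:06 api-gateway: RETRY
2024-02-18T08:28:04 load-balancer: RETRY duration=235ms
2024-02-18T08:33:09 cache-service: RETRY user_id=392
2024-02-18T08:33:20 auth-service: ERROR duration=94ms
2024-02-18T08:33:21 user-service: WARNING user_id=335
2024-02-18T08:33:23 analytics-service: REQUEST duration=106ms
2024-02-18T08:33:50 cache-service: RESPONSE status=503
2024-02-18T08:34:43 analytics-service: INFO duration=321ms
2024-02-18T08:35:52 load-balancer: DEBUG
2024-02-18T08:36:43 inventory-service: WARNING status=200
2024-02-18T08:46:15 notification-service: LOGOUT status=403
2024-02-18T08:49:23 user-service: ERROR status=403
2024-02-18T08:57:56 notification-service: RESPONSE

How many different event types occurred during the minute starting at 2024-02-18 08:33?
5

To count unique event types:

1. Filter events in the minute starting at 2024-02-18 08:33
2. Extract event types from matching entries
3. Count unique types: 5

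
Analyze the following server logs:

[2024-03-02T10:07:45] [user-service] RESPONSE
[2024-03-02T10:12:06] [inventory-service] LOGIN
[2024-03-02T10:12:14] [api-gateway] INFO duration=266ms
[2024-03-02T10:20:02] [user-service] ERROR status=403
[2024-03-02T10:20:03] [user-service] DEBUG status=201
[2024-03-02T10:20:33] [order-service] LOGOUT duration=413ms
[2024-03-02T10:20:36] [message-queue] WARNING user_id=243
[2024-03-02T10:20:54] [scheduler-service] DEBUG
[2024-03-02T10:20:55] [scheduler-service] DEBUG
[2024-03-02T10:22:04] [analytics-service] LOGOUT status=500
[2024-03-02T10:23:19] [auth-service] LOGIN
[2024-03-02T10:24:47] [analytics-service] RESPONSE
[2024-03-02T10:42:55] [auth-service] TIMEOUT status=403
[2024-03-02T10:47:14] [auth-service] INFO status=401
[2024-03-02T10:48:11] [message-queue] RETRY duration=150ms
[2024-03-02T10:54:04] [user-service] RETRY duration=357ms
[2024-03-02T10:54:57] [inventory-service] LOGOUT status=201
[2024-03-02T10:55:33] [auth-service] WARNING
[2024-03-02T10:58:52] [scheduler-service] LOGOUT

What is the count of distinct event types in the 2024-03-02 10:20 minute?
4

To count unique event types:

1. Filter events in the minute starting at 2024-03-02 10:20
2. Extract event types from matching entries
3. Count unique types: 4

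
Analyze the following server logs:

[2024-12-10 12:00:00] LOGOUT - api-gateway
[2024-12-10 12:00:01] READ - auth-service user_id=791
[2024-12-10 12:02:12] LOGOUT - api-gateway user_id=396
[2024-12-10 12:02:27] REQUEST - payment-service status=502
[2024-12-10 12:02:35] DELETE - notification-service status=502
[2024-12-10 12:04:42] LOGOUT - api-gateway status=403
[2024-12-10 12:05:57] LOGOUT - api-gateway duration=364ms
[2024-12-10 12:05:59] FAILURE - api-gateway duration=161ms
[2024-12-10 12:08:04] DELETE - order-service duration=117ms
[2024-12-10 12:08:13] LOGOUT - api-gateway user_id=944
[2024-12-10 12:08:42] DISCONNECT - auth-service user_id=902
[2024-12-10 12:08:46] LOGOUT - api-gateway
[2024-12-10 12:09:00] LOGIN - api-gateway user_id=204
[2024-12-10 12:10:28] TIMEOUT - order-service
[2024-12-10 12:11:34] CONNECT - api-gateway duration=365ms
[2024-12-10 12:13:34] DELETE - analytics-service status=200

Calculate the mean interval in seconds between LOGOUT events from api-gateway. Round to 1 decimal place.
105.2

To calculate average interval:

1. Find all LOGOUT events for api-gateway in order
2. Calculate time gaps between consecutive events
3. Compute mean of gaps: 526 / 5 = 105.2 seconds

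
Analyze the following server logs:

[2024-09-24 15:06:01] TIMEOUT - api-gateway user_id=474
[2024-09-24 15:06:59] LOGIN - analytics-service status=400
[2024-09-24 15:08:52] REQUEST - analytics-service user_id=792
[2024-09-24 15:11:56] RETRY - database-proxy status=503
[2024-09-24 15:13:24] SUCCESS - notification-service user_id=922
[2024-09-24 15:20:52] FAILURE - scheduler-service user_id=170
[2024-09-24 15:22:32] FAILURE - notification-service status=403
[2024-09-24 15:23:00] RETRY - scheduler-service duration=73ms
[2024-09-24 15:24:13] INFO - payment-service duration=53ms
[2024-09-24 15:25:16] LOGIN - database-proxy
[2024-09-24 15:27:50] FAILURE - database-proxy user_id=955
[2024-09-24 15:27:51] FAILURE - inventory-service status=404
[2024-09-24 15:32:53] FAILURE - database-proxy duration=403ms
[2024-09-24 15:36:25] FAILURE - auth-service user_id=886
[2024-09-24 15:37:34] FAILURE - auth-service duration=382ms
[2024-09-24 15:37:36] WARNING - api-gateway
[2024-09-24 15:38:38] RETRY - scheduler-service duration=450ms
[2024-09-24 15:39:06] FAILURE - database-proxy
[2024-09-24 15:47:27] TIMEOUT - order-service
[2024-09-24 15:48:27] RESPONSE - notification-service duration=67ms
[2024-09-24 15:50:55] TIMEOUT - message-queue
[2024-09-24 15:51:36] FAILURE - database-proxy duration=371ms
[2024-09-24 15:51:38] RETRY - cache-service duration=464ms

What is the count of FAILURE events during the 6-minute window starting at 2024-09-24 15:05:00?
0

To count events in the time window:

1. Window boundaries: 2024-09-24 15:05:00 to 2024-09-24 15:11:00
2. Filter for FAILURE events within this window
3. Count matching events: 0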